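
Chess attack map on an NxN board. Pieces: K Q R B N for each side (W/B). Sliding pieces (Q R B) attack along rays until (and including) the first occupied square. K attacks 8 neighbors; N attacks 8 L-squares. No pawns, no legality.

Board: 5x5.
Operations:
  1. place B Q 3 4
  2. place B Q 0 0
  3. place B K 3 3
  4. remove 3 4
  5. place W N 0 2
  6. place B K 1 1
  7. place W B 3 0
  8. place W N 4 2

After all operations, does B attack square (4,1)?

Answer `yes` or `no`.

Op 1: place BQ@(3,4)
Op 2: place BQ@(0,0)
Op 3: place BK@(3,3)
Op 4: remove (3,4)
Op 5: place WN@(0,2)
Op 6: place BK@(1,1)
Op 7: place WB@(3,0)
Op 8: place WN@(4,2)
Per-piece attacks for B:
  BQ@(0,0): attacks (0,1) (0,2) (1,0) (2,0) (3,0) (1,1) [ray(0,1) blocked at (0,2); ray(1,0) blocked at (3,0); ray(1,1) blocked at (1,1)]
  BK@(1,1): attacks (1,2) (1,0) (2,1) (0,1) (2,2) (2,0) (0,2) (0,0)
  BK@(3,3): attacks (3,4) (3,2) (4,3) (2,3) (4,4) (4,2) (2,4) (2,2)
B attacks (4,1): no

Answer: no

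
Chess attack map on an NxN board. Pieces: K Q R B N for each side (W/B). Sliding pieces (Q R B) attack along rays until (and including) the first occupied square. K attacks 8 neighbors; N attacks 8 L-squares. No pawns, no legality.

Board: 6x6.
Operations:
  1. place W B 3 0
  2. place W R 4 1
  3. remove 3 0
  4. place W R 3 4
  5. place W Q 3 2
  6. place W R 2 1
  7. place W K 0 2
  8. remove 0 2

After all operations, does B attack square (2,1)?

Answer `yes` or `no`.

Answer: no

Derivation:
Op 1: place WB@(3,0)
Op 2: place WR@(4,1)
Op 3: remove (3,0)
Op 4: place WR@(3,4)
Op 5: place WQ@(3,2)
Op 6: place WR@(2,1)
Op 7: place WK@(0,2)
Op 8: remove (0,2)
Per-piece attacks for B:
B attacks (2,1): no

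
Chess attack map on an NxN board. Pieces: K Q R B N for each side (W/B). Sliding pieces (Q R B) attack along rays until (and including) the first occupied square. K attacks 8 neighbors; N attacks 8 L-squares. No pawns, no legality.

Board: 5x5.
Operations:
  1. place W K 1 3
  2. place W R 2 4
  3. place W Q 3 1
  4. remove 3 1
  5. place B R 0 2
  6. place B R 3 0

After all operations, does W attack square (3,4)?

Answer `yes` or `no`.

Answer: yes

Derivation:
Op 1: place WK@(1,3)
Op 2: place WR@(2,4)
Op 3: place WQ@(3,1)
Op 4: remove (3,1)
Op 5: place BR@(0,2)
Op 6: place BR@(3,0)
Per-piece attacks for W:
  WK@(1,3): attacks (1,4) (1,2) (2,3) (0,3) (2,4) (2,2) (0,4) (0,2)
  WR@(2,4): attacks (2,3) (2,2) (2,1) (2,0) (3,4) (4,4) (1,4) (0,4)
W attacks (3,4): yes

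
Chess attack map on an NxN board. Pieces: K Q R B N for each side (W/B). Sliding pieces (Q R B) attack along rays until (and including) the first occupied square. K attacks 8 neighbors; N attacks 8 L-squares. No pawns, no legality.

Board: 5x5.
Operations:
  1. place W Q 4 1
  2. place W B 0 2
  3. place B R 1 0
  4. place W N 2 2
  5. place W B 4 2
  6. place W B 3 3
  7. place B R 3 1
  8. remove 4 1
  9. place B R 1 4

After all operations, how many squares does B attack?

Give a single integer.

Op 1: place WQ@(4,1)
Op 2: place WB@(0,2)
Op 3: place BR@(1,0)
Op 4: place WN@(2,2)
Op 5: place WB@(4,2)
Op 6: place WB@(3,3)
Op 7: place BR@(3,1)
Op 8: remove (4,1)
Op 9: place BR@(1,4)
Per-piece attacks for B:
  BR@(1,0): attacks (1,1) (1,2) (1,3) (1,4) (2,0) (3,0) (4,0) (0,0) [ray(0,1) blocked at (1,4)]
  BR@(1,4): attacks (1,3) (1,2) (1,1) (1,0) (2,4) (3,4) (4,4) (0,4) [ray(0,-1) blocked at (1,0)]
  BR@(3,1): attacks (3,2) (3,3) (3,0) (4,1) (2,1) (1,1) (0,1) [ray(0,1) blocked at (3,3)]
Union (18 distinct): (0,0) (0,1) (0,4) (1,0) (1,1) (1,2) (1,3) (1,4) (2,0) (2,1) (2,4) (3,0) (3,2) (3,3) (3,4) (4,0) (4,1) (4,4)

Answer: 18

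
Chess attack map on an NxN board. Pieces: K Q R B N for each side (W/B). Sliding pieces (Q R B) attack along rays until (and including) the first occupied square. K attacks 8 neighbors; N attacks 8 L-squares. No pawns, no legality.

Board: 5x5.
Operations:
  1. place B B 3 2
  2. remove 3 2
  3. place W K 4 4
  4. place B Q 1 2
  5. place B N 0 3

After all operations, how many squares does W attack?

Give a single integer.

Answer: 3

Derivation:
Op 1: place BB@(3,2)
Op 2: remove (3,2)
Op 3: place WK@(4,4)
Op 4: place BQ@(1,2)
Op 5: place BN@(0,3)
Per-piece attacks for W:
  WK@(4,4): attacks (4,3) (3,4) (3,3)
Union (3 distinct): (3,3) (3,4) (4,3)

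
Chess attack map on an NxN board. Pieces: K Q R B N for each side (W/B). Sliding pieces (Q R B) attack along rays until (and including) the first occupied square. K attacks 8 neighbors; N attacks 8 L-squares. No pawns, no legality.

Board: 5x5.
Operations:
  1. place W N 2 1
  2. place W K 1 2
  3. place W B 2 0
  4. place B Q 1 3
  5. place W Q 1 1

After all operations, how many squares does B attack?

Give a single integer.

Answer: 12

Derivation:
Op 1: place WN@(2,1)
Op 2: place WK@(1,2)
Op 3: place WB@(2,0)
Op 4: place BQ@(1,3)
Op 5: place WQ@(1,1)
Per-piece attacks for B:
  BQ@(1,3): attacks (1,4) (1,2) (2,3) (3,3) (4,3) (0,3) (2,4) (2,2) (3,1) (4,0) (0,4) (0,2) [ray(0,-1) blocked at (1,2)]
Union (12 distinct): (0,2) (0,3) (0,4) (1,2) (1,4) (2,2) (2,3) (2,4) (3,1) (3,3) (4,0) (4,3)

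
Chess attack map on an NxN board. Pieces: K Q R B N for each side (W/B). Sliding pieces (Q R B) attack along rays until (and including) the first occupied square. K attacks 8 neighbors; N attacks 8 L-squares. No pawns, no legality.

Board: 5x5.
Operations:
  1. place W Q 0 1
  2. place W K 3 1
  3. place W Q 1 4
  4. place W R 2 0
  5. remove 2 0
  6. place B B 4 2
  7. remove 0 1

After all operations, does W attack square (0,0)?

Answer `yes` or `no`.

Answer: no

Derivation:
Op 1: place WQ@(0,1)
Op 2: place WK@(3,1)
Op 3: place WQ@(1,4)
Op 4: place WR@(2,0)
Op 5: remove (2,0)
Op 6: place BB@(4,2)
Op 7: remove (0,1)
Per-piece attacks for W:
  WQ@(1,4): attacks (1,3) (1,2) (1,1) (1,0) (2,4) (3,4) (4,4) (0,4) (2,3) (3,2) (4,1) (0,3)
  WK@(3,1): attacks (3,2) (3,0) (4,1) (2,1) (4,2) (4,0) (2,2) (2,0)
W attacks (0,0): no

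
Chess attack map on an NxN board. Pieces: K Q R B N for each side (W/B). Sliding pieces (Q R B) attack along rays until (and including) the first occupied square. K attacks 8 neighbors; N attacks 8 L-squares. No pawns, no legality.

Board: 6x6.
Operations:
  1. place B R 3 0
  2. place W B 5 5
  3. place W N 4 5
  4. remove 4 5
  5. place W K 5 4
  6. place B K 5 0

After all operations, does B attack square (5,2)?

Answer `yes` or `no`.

Answer: no

Derivation:
Op 1: place BR@(3,0)
Op 2: place WB@(5,5)
Op 3: place WN@(4,5)
Op 4: remove (4,5)
Op 5: place WK@(5,4)
Op 6: place BK@(5,0)
Per-piece attacks for B:
  BR@(3,0): attacks (3,1) (3,2) (3,3) (3,4) (3,5) (4,0) (5,0) (2,0) (1,0) (0,0) [ray(1,0) blocked at (5,0)]
  BK@(5,0): attacks (5,1) (4,0) (4,1)
B attacks (5,2): no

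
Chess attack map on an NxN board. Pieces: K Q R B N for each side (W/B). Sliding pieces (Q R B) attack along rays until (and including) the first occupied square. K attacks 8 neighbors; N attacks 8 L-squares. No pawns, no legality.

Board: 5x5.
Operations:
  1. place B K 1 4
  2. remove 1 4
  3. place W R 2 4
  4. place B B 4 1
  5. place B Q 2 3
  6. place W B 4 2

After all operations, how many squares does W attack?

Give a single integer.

Op 1: place BK@(1,4)
Op 2: remove (1,4)
Op 3: place WR@(2,4)
Op 4: place BB@(4,1)
Op 5: place BQ@(2,3)
Op 6: place WB@(4,2)
Per-piece attacks for W:
  WR@(2,4): attacks (2,3) (3,4) (4,4) (1,4) (0,4) [ray(0,-1) blocked at (2,3)]
  WB@(4,2): attacks (3,3) (2,4) (3,1) (2,0) [ray(-1,1) blocked at (2,4)]
Union (9 distinct): (0,4) (1,4) (2,0) (2,3) (2,4) (3,1) (3,3) (3,4) (4,4)

Answer: 9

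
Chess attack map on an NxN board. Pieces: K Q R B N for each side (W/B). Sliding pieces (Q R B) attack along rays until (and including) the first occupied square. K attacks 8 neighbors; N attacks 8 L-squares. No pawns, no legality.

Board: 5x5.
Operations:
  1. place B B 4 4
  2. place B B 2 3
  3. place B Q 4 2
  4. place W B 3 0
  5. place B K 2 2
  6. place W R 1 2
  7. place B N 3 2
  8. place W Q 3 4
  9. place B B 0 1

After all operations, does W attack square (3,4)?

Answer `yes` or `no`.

Op 1: place BB@(4,4)
Op 2: place BB@(2,3)
Op 3: place BQ@(4,2)
Op 4: place WB@(3,0)
Op 5: place BK@(2,2)
Op 6: place WR@(1,2)
Op 7: place BN@(3,2)
Op 8: place WQ@(3,4)
Op 9: place BB@(0,1)
Per-piece attacks for W:
  WR@(1,2): attacks (1,3) (1,4) (1,1) (1,0) (2,2) (0,2) [ray(1,0) blocked at (2,2)]
  WB@(3,0): attacks (4,1) (2,1) (1,2) [ray(-1,1) blocked at (1,2)]
  WQ@(3,4): attacks (3,3) (3,2) (4,4) (2,4) (1,4) (0,4) (4,3) (2,3) [ray(0,-1) blocked at (3,2); ray(1,0) blocked at (4,4); ray(-1,-1) blocked at (2,3)]
W attacks (3,4): no

Answer: no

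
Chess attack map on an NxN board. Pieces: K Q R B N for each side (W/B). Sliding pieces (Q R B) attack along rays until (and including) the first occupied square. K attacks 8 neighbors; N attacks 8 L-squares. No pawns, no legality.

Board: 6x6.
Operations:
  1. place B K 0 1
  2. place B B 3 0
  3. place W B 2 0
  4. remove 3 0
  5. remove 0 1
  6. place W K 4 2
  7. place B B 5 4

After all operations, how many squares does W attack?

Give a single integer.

Op 1: place BK@(0,1)
Op 2: place BB@(3,0)
Op 3: place WB@(2,0)
Op 4: remove (3,0)
Op 5: remove (0,1)
Op 6: place WK@(4,2)
Op 7: place BB@(5,4)
Per-piece attacks for W:
  WB@(2,0): attacks (3,1) (4,2) (1,1) (0,2) [ray(1,1) blocked at (4,2)]
  WK@(4,2): attacks (4,3) (4,1) (5,2) (3,2) (5,3) (5,1) (3,3) (3,1)
Union (11 distinct): (0,2) (1,1) (3,1) (3,2) (3,3) (4,1) (4,2) (4,3) (5,1) (5,2) (5,3)

Answer: 11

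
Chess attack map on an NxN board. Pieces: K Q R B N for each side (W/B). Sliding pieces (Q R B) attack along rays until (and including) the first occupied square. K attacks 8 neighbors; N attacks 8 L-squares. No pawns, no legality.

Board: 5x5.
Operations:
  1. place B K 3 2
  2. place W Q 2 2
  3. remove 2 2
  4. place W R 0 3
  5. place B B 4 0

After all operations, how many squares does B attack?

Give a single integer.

Answer: 10

Derivation:
Op 1: place BK@(3,2)
Op 2: place WQ@(2,2)
Op 3: remove (2,2)
Op 4: place WR@(0,3)
Op 5: place BB@(4,0)
Per-piece attacks for B:
  BK@(3,2): attacks (3,3) (3,1) (4,2) (2,2) (4,3) (4,1) (2,3) (2,1)
  BB@(4,0): attacks (3,1) (2,2) (1,3) (0,4)
Union (10 distinct): (0,4) (1,3) (2,1) (2,2) (2,3) (3,1) (3,3) (4,1) (4,2) (4,3)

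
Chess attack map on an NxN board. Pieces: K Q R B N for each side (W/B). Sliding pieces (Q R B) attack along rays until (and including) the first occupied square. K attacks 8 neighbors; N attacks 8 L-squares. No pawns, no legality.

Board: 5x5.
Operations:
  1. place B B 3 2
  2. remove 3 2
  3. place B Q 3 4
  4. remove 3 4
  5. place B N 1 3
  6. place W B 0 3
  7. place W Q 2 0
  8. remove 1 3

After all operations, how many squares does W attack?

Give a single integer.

Op 1: place BB@(3,2)
Op 2: remove (3,2)
Op 3: place BQ@(3,4)
Op 4: remove (3,4)
Op 5: place BN@(1,3)
Op 6: place WB@(0,3)
Op 7: place WQ@(2,0)
Op 8: remove (1,3)
Per-piece attacks for W:
  WB@(0,3): attacks (1,4) (1,2) (2,1) (3,0)
  WQ@(2,0): attacks (2,1) (2,2) (2,3) (2,4) (3,0) (4,0) (1,0) (0,0) (3,1) (4,2) (1,1) (0,2)
Union (14 distinct): (0,0) (0,2) (1,0) (1,1) (1,2) (1,4) (2,1) (2,2) (2,3) (2,4) (3,0) (3,1) (4,0) (4,2)

Answer: 14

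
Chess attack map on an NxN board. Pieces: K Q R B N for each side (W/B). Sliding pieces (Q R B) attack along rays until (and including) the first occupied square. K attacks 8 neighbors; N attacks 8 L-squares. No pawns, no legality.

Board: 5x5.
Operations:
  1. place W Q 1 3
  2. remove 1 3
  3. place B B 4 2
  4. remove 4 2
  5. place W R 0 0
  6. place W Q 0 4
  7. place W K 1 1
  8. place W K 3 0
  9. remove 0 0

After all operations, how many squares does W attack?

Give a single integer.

Answer: 17

Derivation:
Op 1: place WQ@(1,3)
Op 2: remove (1,3)
Op 3: place BB@(4,2)
Op 4: remove (4,2)
Op 5: place WR@(0,0)
Op 6: place WQ@(0,4)
Op 7: place WK@(1,1)
Op 8: place WK@(3,0)
Op 9: remove (0,0)
Per-piece attacks for W:
  WQ@(0,4): attacks (0,3) (0,2) (0,1) (0,0) (1,4) (2,4) (3,4) (4,4) (1,3) (2,2) (3,1) (4,0)
  WK@(1,1): attacks (1,2) (1,0) (2,1) (0,1) (2,2) (2,0) (0,2) (0,0)
  WK@(3,0): attacks (3,1) (4,0) (2,0) (4,1) (2,1)
Union (17 distinct): (0,0) (0,1) (0,2) (0,3) (1,0) (1,2) (1,3) (1,4) (2,0) (2,1) (2,2) (2,4) (3,1) (3,4) (4,0) (4,1) (4,4)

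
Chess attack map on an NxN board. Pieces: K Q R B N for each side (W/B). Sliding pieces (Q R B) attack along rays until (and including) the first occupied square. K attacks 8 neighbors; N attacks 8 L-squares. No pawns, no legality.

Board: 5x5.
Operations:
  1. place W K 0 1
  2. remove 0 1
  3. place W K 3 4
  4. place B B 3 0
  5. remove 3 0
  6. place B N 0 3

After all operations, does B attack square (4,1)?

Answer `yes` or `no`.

Answer: no

Derivation:
Op 1: place WK@(0,1)
Op 2: remove (0,1)
Op 3: place WK@(3,4)
Op 4: place BB@(3,0)
Op 5: remove (3,0)
Op 6: place BN@(0,3)
Per-piece attacks for B:
  BN@(0,3): attacks (2,4) (1,1) (2,2)
B attacks (4,1): no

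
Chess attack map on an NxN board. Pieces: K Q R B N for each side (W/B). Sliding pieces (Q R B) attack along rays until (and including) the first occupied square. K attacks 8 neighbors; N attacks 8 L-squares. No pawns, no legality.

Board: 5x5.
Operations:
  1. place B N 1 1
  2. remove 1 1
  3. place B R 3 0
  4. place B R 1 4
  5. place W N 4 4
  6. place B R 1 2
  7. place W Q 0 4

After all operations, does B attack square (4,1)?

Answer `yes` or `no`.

Answer: no

Derivation:
Op 1: place BN@(1,1)
Op 2: remove (1,1)
Op 3: place BR@(3,0)
Op 4: place BR@(1,4)
Op 5: place WN@(4,4)
Op 6: place BR@(1,2)
Op 7: place WQ@(0,4)
Per-piece attacks for B:
  BR@(1,2): attacks (1,3) (1,4) (1,1) (1,0) (2,2) (3,2) (4,2) (0,2) [ray(0,1) blocked at (1,4)]
  BR@(1,4): attacks (1,3) (1,2) (2,4) (3,4) (4,4) (0,4) [ray(0,-1) blocked at (1,2); ray(1,0) blocked at (4,4); ray(-1,0) blocked at (0,4)]
  BR@(3,0): attacks (3,1) (3,2) (3,3) (3,4) (4,0) (2,0) (1,0) (0,0)
B attacks (4,1): no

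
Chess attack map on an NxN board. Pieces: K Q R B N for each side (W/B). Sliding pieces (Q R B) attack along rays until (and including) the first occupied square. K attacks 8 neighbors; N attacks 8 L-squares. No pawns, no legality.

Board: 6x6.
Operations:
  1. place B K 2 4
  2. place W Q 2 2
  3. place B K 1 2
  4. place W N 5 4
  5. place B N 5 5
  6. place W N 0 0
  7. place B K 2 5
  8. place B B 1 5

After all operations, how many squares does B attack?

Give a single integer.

Op 1: place BK@(2,4)
Op 2: place WQ@(2,2)
Op 3: place BK@(1,2)
Op 4: place WN@(5,4)
Op 5: place BN@(5,5)
Op 6: place WN@(0,0)
Op 7: place BK@(2,5)
Op 8: place BB@(1,5)
Per-piece attacks for B:
  BK@(1,2): attacks (1,3) (1,1) (2,2) (0,2) (2,3) (2,1) (0,3) (0,1)
  BB@(1,5): attacks (2,4) (0,4) [ray(1,-1) blocked at (2,4)]
  BK@(2,4): attacks (2,5) (2,3) (3,4) (1,4) (3,5) (3,3) (1,5) (1,3)
  BK@(2,5): attacks (2,4) (3,5) (1,5) (3,4) (1,4)
  BN@(5,5): attacks (4,3) (3,4)
Union (17 distinct): (0,1) (0,2) (0,3) (0,4) (1,1) (1,3) (1,4) (1,5) (2,1) (2,2) (2,3) (2,4) (2,5) (3,3) (3,4) (3,5) (4,3)

Answer: 17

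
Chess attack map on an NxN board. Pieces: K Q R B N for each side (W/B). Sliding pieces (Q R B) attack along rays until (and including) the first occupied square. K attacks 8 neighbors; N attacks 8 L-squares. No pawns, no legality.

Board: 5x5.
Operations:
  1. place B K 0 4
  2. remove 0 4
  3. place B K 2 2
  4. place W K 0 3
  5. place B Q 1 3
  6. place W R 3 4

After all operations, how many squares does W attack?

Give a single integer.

Op 1: place BK@(0,4)
Op 2: remove (0,4)
Op 3: place BK@(2,2)
Op 4: place WK@(0,3)
Op 5: place BQ@(1,3)
Op 6: place WR@(3,4)
Per-piece attacks for W:
  WK@(0,3): attacks (0,4) (0,2) (1,3) (1,4) (1,2)
  WR@(3,4): attacks (3,3) (3,2) (3,1) (3,0) (4,4) (2,4) (1,4) (0,4)
Union (11 distinct): (0,2) (0,4) (1,2) (1,3) (1,4) (2,4) (3,0) (3,1) (3,2) (3,3) (4,4)

Answer: 11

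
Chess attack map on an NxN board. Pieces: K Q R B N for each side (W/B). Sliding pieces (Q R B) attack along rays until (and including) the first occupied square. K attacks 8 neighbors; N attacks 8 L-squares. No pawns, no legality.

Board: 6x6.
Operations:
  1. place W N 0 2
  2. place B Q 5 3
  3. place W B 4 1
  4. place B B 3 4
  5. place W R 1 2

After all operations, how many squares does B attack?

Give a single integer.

Answer: 18

Derivation:
Op 1: place WN@(0,2)
Op 2: place BQ@(5,3)
Op 3: place WB@(4,1)
Op 4: place BB@(3,4)
Op 5: place WR@(1,2)
Per-piece attacks for B:
  BB@(3,4): attacks (4,5) (4,3) (5,2) (2,5) (2,3) (1,2) [ray(-1,-1) blocked at (1,2)]
  BQ@(5,3): attacks (5,4) (5,5) (5,2) (5,1) (5,0) (4,3) (3,3) (2,3) (1,3) (0,3) (4,4) (3,5) (4,2) (3,1) (2,0)
Union (18 distinct): (0,3) (1,2) (1,3) (2,0) (2,3) (2,5) (3,1) (3,3) (3,5) (4,2) (4,3) (4,4) (4,5) (5,0) (5,1) (5,2) (5,4) (5,5)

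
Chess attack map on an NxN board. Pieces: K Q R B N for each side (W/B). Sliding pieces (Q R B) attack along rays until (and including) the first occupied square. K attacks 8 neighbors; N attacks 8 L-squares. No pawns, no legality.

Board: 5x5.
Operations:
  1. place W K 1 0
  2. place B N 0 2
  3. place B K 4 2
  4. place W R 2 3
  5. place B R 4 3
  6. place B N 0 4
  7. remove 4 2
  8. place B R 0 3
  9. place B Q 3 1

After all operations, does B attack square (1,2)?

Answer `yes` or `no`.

Op 1: place WK@(1,0)
Op 2: place BN@(0,2)
Op 3: place BK@(4,2)
Op 4: place WR@(2,3)
Op 5: place BR@(4,3)
Op 6: place BN@(0,4)
Op 7: remove (4,2)
Op 8: place BR@(0,3)
Op 9: place BQ@(3,1)
Per-piece attacks for B:
  BN@(0,2): attacks (1,4) (2,3) (1,0) (2,1)
  BR@(0,3): attacks (0,4) (0,2) (1,3) (2,3) [ray(0,1) blocked at (0,4); ray(0,-1) blocked at (0,2); ray(1,0) blocked at (2,3)]
  BN@(0,4): attacks (1,2) (2,3)
  BQ@(3,1): attacks (3,2) (3,3) (3,4) (3,0) (4,1) (2,1) (1,1) (0,1) (4,2) (4,0) (2,2) (1,3) (0,4) (2,0) [ray(-1,1) blocked at (0,4)]
  BR@(4,3): attacks (4,4) (4,2) (4,1) (4,0) (3,3) (2,3) [ray(-1,0) blocked at (2,3)]
B attacks (1,2): yes

Answer: yes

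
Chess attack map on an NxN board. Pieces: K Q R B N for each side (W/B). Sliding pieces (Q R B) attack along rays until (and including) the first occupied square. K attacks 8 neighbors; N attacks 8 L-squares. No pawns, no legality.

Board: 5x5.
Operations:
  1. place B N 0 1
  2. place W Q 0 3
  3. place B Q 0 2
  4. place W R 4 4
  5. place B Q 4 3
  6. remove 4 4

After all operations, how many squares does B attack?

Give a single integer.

Answer: 18

Derivation:
Op 1: place BN@(0,1)
Op 2: place WQ@(0,3)
Op 3: place BQ@(0,2)
Op 4: place WR@(4,4)
Op 5: place BQ@(4,3)
Op 6: remove (4,4)
Per-piece attacks for B:
  BN@(0,1): attacks (1,3) (2,2) (2,0)
  BQ@(0,2): attacks (0,3) (0,1) (1,2) (2,2) (3,2) (4,2) (1,3) (2,4) (1,1) (2,0) [ray(0,1) blocked at (0,3); ray(0,-1) blocked at (0,1)]
  BQ@(4,3): attacks (4,4) (4,2) (4,1) (4,0) (3,3) (2,3) (1,3) (0,3) (3,4) (3,2) (2,1) (1,0) [ray(-1,0) blocked at (0,3)]
Union (18 distinct): (0,1) (0,3) (1,0) (1,1) (1,2) (1,3) (2,0) (2,1) (2,2) (2,3) (2,4) (3,2) (3,3) (3,4) (4,0) (4,1) (4,2) (4,4)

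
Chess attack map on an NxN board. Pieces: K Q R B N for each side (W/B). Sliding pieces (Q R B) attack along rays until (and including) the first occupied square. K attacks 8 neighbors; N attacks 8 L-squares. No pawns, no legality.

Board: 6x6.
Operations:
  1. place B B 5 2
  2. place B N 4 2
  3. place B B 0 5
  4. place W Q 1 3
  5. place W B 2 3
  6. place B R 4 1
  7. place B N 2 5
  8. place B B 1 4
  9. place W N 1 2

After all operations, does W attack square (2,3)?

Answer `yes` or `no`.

Answer: yes

Derivation:
Op 1: place BB@(5,2)
Op 2: place BN@(4,2)
Op 3: place BB@(0,5)
Op 4: place WQ@(1,3)
Op 5: place WB@(2,3)
Op 6: place BR@(4,1)
Op 7: place BN@(2,5)
Op 8: place BB@(1,4)
Op 9: place WN@(1,2)
Per-piece attacks for W:
  WN@(1,2): attacks (2,4) (3,3) (0,4) (2,0) (3,1) (0,0)
  WQ@(1,3): attacks (1,4) (1,2) (2,3) (0,3) (2,4) (3,5) (2,2) (3,1) (4,0) (0,4) (0,2) [ray(0,1) blocked at (1,4); ray(0,-1) blocked at (1,2); ray(1,0) blocked at (2,3)]
  WB@(2,3): attacks (3,4) (4,5) (3,2) (4,1) (1,4) (1,2) [ray(1,-1) blocked at (4,1); ray(-1,1) blocked at (1,4); ray(-1,-1) blocked at (1,2)]
W attacks (2,3): yes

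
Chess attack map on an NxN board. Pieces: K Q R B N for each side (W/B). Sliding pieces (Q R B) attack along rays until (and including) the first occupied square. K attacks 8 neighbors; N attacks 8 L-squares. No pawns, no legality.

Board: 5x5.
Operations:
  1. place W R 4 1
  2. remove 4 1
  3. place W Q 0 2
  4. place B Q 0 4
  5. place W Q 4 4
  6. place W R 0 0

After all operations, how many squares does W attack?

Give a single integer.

Op 1: place WR@(4,1)
Op 2: remove (4,1)
Op 3: place WQ@(0,2)
Op 4: place BQ@(0,4)
Op 5: place WQ@(4,4)
Op 6: place WR@(0,0)
Per-piece attacks for W:
  WR@(0,0): attacks (0,1) (0,2) (1,0) (2,0) (3,0) (4,0) [ray(0,1) blocked at (0,2)]
  WQ@(0,2): attacks (0,3) (0,4) (0,1) (0,0) (1,2) (2,2) (3,2) (4,2) (1,3) (2,4) (1,1) (2,0) [ray(0,1) blocked at (0,4); ray(0,-1) blocked at (0,0)]
  WQ@(4,4): attacks (4,3) (4,2) (4,1) (4,0) (3,4) (2,4) (1,4) (0,4) (3,3) (2,2) (1,1) (0,0) [ray(-1,0) blocked at (0,4); ray(-1,-1) blocked at (0,0)]
Union (21 distinct): (0,0) (0,1) (0,2) (0,3) (0,4) (1,0) (1,1) (1,2) (1,3) (1,4) (2,0) (2,2) (2,4) (3,0) (3,2) (3,3) (3,4) (4,0) (4,1) (4,2) (4,3)

Answer: 21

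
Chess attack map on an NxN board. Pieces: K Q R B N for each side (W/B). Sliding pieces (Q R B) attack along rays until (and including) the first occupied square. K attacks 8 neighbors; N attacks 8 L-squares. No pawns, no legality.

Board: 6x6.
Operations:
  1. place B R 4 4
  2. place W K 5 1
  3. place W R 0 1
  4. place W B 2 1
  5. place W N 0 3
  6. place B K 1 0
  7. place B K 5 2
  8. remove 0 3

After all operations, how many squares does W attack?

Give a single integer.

Op 1: place BR@(4,4)
Op 2: place WK@(5,1)
Op 3: place WR@(0,1)
Op 4: place WB@(2,1)
Op 5: place WN@(0,3)
Op 6: place BK@(1,0)
Op 7: place BK@(5,2)
Op 8: remove (0,3)
Per-piece attacks for W:
  WR@(0,1): attacks (0,2) (0,3) (0,4) (0,5) (0,0) (1,1) (2,1) [ray(1,0) blocked at (2,1)]
  WB@(2,1): attacks (3,2) (4,3) (5,4) (3,0) (1,2) (0,3) (1,0) [ray(-1,-1) blocked at (1,0)]
  WK@(5,1): attacks (5,2) (5,0) (4,1) (4,2) (4,0)
Union (18 distinct): (0,0) (0,2) (0,3) (0,4) (0,5) (1,0) (1,1) (1,2) (2,1) (3,0) (3,2) (4,0) (4,1) (4,2) (4,3) (5,0) (5,2) (5,4)

Answer: 18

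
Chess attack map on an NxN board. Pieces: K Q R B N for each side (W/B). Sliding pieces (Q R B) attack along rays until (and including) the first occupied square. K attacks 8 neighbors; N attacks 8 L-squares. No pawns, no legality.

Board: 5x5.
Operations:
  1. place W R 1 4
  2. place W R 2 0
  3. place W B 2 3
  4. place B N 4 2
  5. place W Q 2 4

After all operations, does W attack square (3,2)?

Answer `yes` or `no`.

Op 1: place WR@(1,4)
Op 2: place WR@(2,0)
Op 3: place WB@(2,3)
Op 4: place BN@(4,2)
Op 5: place WQ@(2,4)
Per-piece attacks for W:
  WR@(1,4): attacks (1,3) (1,2) (1,1) (1,0) (2,4) (0,4) [ray(1,0) blocked at (2,4)]
  WR@(2,0): attacks (2,1) (2,2) (2,3) (3,0) (4,0) (1,0) (0,0) [ray(0,1) blocked at (2,3)]
  WB@(2,3): attacks (3,4) (3,2) (4,1) (1,4) (1,2) (0,1) [ray(-1,1) blocked at (1,4)]
  WQ@(2,4): attacks (2,3) (3,4) (4,4) (1,4) (3,3) (4,2) (1,3) (0,2) [ray(0,-1) blocked at (2,3); ray(-1,0) blocked at (1,4); ray(1,-1) blocked at (4,2)]
W attacks (3,2): yes

Answer: yes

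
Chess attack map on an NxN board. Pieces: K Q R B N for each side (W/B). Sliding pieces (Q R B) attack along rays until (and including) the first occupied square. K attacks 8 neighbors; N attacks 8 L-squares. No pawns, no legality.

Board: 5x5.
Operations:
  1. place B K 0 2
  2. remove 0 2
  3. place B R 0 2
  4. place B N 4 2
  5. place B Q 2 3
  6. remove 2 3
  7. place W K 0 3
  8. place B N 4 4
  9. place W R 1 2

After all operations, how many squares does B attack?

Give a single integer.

Op 1: place BK@(0,2)
Op 2: remove (0,2)
Op 3: place BR@(0,2)
Op 4: place BN@(4,2)
Op 5: place BQ@(2,3)
Op 6: remove (2,3)
Op 7: place WK@(0,3)
Op 8: place BN@(4,4)
Op 9: place WR@(1,2)
Per-piece attacks for B:
  BR@(0,2): attacks (0,3) (0,1) (0,0) (1,2) [ray(0,1) blocked at (0,3); ray(1,0) blocked at (1,2)]
  BN@(4,2): attacks (3,4) (2,3) (3,0) (2,1)
  BN@(4,4): attacks (3,2) (2,3)
Union (9 distinct): (0,0) (0,1) (0,3) (1,2) (2,1) (2,3) (3,0) (3,2) (3,4)

Answer: 9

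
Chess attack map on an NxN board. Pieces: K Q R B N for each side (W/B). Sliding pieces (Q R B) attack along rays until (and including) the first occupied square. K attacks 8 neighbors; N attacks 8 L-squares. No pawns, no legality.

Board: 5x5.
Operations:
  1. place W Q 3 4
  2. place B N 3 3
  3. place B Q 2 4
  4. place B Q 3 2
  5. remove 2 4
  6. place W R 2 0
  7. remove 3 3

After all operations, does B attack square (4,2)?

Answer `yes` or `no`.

Answer: yes

Derivation:
Op 1: place WQ@(3,4)
Op 2: place BN@(3,3)
Op 3: place BQ@(2,4)
Op 4: place BQ@(3,2)
Op 5: remove (2,4)
Op 6: place WR@(2,0)
Op 7: remove (3,3)
Per-piece attacks for B:
  BQ@(3,2): attacks (3,3) (3,4) (3,1) (3,0) (4,2) (2,2) (1,2) (0,2) (4,3) (4,1) (2,3) (1,4) (2,1) (1,0) [ray(0,1) blocked at (3,4)]
B attacks (4,2): yes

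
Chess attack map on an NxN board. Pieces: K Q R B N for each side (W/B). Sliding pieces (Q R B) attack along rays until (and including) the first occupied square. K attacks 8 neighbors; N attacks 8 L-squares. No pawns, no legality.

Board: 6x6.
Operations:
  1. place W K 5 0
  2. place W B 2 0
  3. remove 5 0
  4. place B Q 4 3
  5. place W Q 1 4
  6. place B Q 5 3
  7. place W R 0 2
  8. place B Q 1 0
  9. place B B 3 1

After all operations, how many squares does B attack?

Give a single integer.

Answer: 31

Derivation:
Op 1: place WK@(5,0)
Op 2: place WB@(2,0)
Op 3: remove (5,0)
Op 4: place BQ@(4,3)
Op 5: place WQ@(1,4)
Op 6: place BQ@(5,3)
Op 7: place WR@(0,2)
Op 8: place BQ@(1,0)
Op 9: place BB@(3,1)
Per-piece attacks for B:
  BQ@(1,0): attacks (1,1) (1,2) (1,3) (1,4) (2,0) (0,0) (2,1) (3,2) (4,3) (0,1) [ray(0,1) blocked at (1,4); ray(1,0) blocked at (2,0); ray(1,1) blocked at (4,3)]
  BB@(3,1): attacks (4,2) (5,3) (4,0) (2,2) (1,3) (0,4) (2,0) [ray(1,1) blocked at (5,3); ray(-1,-1) blocked at (2,0)]
  BQ@(4,3): attacks (4,4) (4,5) (4,2) (4,1) (4,0) (5,3) (3,3) (2,3) (1,3) (0,3) (5,4) (5,2) (3,4) (2,5) (3,2) (2,1) (1,0) [ray(1,0) blocked at (5,3); ray(-1,-1) blocked at (1,0)]
  BQ@(5,3): attacks (5,4) (5,5) (5,2) (5,1) (5,0) (4,3) (4,4) (3,5) (4,2) (3,1) [ray(-1,0) blocked at (4,3); ray(-1,-1) blocked at (3,1)]
Union (31 distinct): (0,0) (0,1) (0,3) (0,4) (1,0) (1,1) (1,2) (1,3) (1,4) (2,0) (2,1) (2,2) (2,3) (2,5) (3,1) (3,2) (3,3) (3,4) (3,5) (4,0) (4,1) (4,2) (4,3) (4,4) (4,5) (5,0) (5,1) (5,2) (5,3) (5,4) (5,5)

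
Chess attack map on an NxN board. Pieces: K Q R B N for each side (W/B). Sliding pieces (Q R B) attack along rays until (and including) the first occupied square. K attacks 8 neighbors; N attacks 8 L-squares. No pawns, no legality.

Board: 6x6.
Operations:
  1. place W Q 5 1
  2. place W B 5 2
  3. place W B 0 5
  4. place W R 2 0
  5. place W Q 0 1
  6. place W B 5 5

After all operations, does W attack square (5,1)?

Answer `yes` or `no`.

Answer: yes

Derivation:
Op 1: place WQ@(5,1)
Op 2: place WB@(5,2)
Op 3: place WB@(0,5)
Op 4: place WR@(2,0)
Op 5: place WQ@(0,1)
Op 6: place WB@(5,5)
Per-piece attacks for W:
  WQ@(0,1): attacks (0,2) (0,3) (0,4) (0,5) (0,0) (1,1) (2,1) (3,1) (4,1) (5,1) (1,2) (2,3) (3,4) (4,5) (1,0) [ray(0,1) blocked at (0,5); ray(1,0) blocked at (5,1)]
  WB@(0,5): attacks (1,4) (2,3) (3,2) (4,1) (5,0)
  WR@(2,0): attacks (2,1) (2,2) (2,3) (2,4) (2,5) (3,0) (4,0) (5,0) (1,0) (0,0)
  WQ@(5,1): attacks (5,2) (5,0) (4,1) (3,1) (2,1) (1,1) (0,1) (4,2) (3,3) (2,4) (1,5) (4,0) [ray(0,1) blocked at (5,2); ray(-1,0) blocked at (0,1)]
  WB@(5,2): attacks (4,3) (3,4) (2,5) (4,1) (3,0)
  WB@(5,5): attacks (4,4) (3,3) (2,2) (1,1) (0,0)
W attacks (5,1): yes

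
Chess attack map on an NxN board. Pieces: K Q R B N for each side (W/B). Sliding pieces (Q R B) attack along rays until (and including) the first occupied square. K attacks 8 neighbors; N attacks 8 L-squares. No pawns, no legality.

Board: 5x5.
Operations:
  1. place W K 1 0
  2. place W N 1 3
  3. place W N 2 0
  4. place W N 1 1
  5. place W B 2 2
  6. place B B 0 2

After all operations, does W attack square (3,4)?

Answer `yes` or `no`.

Answer: yes

Derivation:
Op 1: place WK@(1,0)
Op 2: place WN@(1,3)
Op 3: place WN@(2,0)
Op 4: place WN@(1,1)
Op 5: place WB@(2,2)
Op 6: place BB@(0,2)
Per-piece attacks for W:
  WK@(1,0): attacks (1,1) (2,0) (0,0) (2,1) (0,1)
  WN@(1,1): attacks (2,3) (3,2) (0,3) (3,0)
  WN@(1,3): attacks (3,4) (2,1) (3,2) (0,1)
  WN@(2,0): attacks (3,2) (4,1) (1,2) (0,1)
  WB@(2,2): attacks (3,3) (4,4) (3,1) (4,0) (1,3) (1,1) [ray(-1,1) blocked at (1,3); ray(-1,-1) blocked at (1,1)]
W attacks (3,4): yes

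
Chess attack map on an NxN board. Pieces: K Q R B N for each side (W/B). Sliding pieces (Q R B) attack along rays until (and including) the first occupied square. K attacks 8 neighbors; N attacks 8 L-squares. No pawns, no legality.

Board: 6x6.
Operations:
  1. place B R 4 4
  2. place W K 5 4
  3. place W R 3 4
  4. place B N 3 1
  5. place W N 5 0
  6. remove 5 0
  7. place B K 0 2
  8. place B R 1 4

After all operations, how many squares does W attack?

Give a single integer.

Answer: 11

Derivation:
Op 1: place BR@(4,4)
Op 2: place WK@(5,4)
Op 3: place WR@(3,4)
Op 4: place BN@(3,1)
Op 5: place WN@(5,0)
Op 6: remove (5,0)
Op 7: place BK@(0,2)
Op 8: place BR@(1,4)
Per-piece attacks for W:
  WR@(3,4): attacks (3,5) (3,3) (3,2) (3,1) (4,4) (2,4) (1,4) [ray(0,-1) blocked at (3,1); ray(1,0) blocked at (4,4); ray(-1,0) blocked at (1,4)]
  WK@(5,4): attacks (5,5) (5,3) (4,4) (4,5) (4,3)
Union (11 distinct): (1,4) (2,4) (3,1) (3,2) (3,3) (3,5) (4,3) (4,4) (4,5) (5,3) (5,5)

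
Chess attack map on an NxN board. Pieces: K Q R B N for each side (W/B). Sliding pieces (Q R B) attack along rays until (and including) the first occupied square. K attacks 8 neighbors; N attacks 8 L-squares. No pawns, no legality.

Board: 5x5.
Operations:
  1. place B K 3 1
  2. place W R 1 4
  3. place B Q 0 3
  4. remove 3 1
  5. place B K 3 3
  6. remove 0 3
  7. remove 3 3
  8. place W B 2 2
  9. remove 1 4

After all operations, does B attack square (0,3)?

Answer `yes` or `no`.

Answer: no

Derivation:
Op 1: place BK@(3,1)
Op 2: place WR@(1,4)
Op 3: place BQ@(0,3)
Op 4: remove (3,1)
Op 5: place BK@(3,3)
Op 6: remove (0,3)
Op 7: remove (3,3)
Op 8: place WB@(2,2)
Op 9: remove (1,4)
Per-piece attacks for B:
B attacks (0,3): no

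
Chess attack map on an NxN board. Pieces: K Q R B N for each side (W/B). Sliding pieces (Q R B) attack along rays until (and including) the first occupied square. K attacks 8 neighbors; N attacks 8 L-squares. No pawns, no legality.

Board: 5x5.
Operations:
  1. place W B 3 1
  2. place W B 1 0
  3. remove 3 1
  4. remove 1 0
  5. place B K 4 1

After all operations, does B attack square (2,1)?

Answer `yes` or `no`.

Op 1: place WB@(3,1)
Op 2: place WB@(1,0)
Op 3: remove (3,1)
Op 4: remove (1,0)
Op 5: place BK@(4,1)
Per-piece attacks for B:
  BK@(4,1): attacks (4,2) (4,0) (3,1) (3,2) (3,0)
B attacks (2,1): no

Answer: no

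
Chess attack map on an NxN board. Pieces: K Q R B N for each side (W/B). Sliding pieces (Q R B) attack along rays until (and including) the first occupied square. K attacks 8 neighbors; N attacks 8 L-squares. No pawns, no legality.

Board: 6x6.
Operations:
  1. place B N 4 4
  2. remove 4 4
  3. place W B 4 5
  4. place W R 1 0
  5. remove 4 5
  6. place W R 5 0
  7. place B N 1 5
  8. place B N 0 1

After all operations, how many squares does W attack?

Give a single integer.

Answer: 16

Derivation:
Op 1: place BN@(4,4)
Op 2: remove (4,4)
Op 3: place WB@(4,5)
Op 4: place WR@(1,0)
Op 5: remove (4,5)
Op 6: place WR@(5,0)
Op 7: place BN@(1,5)
Op 8: place BN@(0,1)
Per-piece attacks for W:
  WR@(1,0): attacks (1,1) (1,2) (1,3) (1,4) (1,5) (2,0) (3,0) (4,0) (5,0) (0,0) [ray(0,1) blocked at (1,5); ray(1,0) blocked at (5,0)]
  WR@(5,0): attacks (5,1) (5,2) (5,3) (5,4) (5,5) (4,0) (3,0) (2,0) (1,0) [ray(-1,0) blocked at (1,0)]
Union (16 distinct): (0,0) (1,0) (1,1) (1,2) (1,3) (1,4) (1,5) (2,0) (3,0) (4,0) (5,0) (5,1) (5,2) (5,3) (5,4) (5,5)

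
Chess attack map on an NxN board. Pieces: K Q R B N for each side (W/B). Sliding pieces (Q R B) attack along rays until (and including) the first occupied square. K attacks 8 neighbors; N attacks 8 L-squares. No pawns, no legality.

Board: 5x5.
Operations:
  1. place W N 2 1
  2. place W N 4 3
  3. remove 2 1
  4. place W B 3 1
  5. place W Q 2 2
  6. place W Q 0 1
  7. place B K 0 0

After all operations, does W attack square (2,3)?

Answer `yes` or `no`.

Answer: yes

Derivation:
Op 1: place WN@(2,1)
Op 2: place WN@(4,3)
Op 3: remove (2,1)
Op 4: place WB@(3,1)
Op 5: place WQ@(2,2)
Op 6: place WQ@(0,1)
Op 7: place BK@(0,0)
Per-piece attacks for W:
  WQ@(0,1): attacks (0,2) (0,3) (0,4) (0,0) (1,1) (2,1) (3,1) (1,2) (2,3) (3,4) (1,0) [ray(0,-1) blocked at (0,0); ray(1,0) blocked at (3,1)]
  WQ@(2,2): attacks (2,3) (2,4) (2,1) (2,0) (3,2) (4,2) (1,2) (0,2) (3,3) (4,4) (3,1) (1,3) (0,4) (1,1) (0,0) [ray(1,-1) blocked at (3,1); ray(-1,-1) blocked at (0,0)]
  WB@(3,1): attacks (4,2) (4,0) (2,2) (2,0) [ray(-1,1) blocked at (2,2)]
  WN@(4,3): attacks (2,4) (3,1) (2,2)
W attacks (2,3): yes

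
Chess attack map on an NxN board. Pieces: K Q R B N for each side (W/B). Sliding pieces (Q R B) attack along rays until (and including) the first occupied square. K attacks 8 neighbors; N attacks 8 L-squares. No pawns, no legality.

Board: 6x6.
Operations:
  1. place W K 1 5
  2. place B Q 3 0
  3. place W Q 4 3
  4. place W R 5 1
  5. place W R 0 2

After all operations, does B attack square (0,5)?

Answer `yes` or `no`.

Answer: no

Derivation:
Op 1: place WK@(1,5)
Op 2: place BQ@(3,0)
Op 3: place WQ@(4,3)
Op 4: place WR@(5,1)
Op 5: place WR@(0,2)
Per-piece attacks for B:
  BQ@(3,0): attacks (3,1) (3,2) (3,3) (3,4) (3,5) (4,0) (5,0) (2,0) (1,0) (0,0) (4,1) (5,2) (2,1) (1,2) (0,3)
B attacks (0,5): no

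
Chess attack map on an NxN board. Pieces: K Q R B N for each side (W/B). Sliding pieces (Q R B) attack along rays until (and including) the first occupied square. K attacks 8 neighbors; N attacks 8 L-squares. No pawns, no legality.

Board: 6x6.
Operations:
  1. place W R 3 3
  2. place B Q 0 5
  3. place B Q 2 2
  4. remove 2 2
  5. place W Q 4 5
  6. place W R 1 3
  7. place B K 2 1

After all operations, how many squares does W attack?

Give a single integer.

Op 1: place WR@(3,3)
Op 2: place BQ@(0,5)
Op 3: place BQ@(2,2)
Op 4: remove (2,2)
Op 5: place WQ@(4,5)
Op 6: place WR@(1,3)
Op 7: place BK@(2,1)
Per-piece attacks for W:
  WR@(1,3): attacks (1,4) (1,5) (1,2) (1,1) (1,0) (2,3) (3,3) (0,3) [ray(1,0) blocked at (3,3)]
  WR@(3,3): attacks (3,4) (3,5) (3,2) (3,1) (3,0) (4,3) (5,3) (2,3) (1,3) [ray(-1,0) blocked at (1,3)]
  WQ@(4,5): attacks (4,4) (4,3) (4,2) (4,1) (4,0) (5,5) (3,5) (2,5) (1,5) (0,5) (5,4) (3,4) (2,3) (1,2) (0,1) [ray(-1,0) blocked at (0,5)]
Union (25 distinct): (0,1) (0,3) (0,5) (1,0) (1,1) (1,2) (1,3) (1,4) (1,5) (2,3) (2,5) (3,0) (3,1) (3,2) (3,3) (3,4) (3,5) (4,0) (4,1) (4,2) (4,3) (4,4) (5,3) (5,4) (5,5)

Answer: 25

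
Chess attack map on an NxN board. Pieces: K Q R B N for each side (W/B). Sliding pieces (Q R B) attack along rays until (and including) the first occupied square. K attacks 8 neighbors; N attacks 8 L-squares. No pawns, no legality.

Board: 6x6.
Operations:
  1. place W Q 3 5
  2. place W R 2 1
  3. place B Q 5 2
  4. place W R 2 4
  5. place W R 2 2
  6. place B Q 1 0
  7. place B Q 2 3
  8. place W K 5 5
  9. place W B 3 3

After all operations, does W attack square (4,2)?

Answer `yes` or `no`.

Op 1: place WQ@(3,5)
Op 2: place WR@(2,1)
Op 3: place BQ@(5,2)
Op 4: place WR@(2,4)
Op 5: place WR@(2,2)
Op 6: place BQ@(1,0)
Op 7: place BQ@(2,3)
Op 8: place WK@(5,5)
Op 9: place WB@(3,3)
Per-piece attacks for W:
  WR@(2,1): attacks (2,2) (2,0) (3,1) (4,1) (5,1) (1,1) (0,1) [ray(0,1) blocked at (2,2)]
  WR@(2,2): attacks (2,3) (2,1) (3,2) (4,2) (5,2) (1,2) (0,2) [ray(0,1) blocked at (2,3); ray(0,-1) blocked at (2,1); ray(1,0) blocked at (5,2)]
  WR@(2,4): attacks (2,5) (2,3) (3,4) (4,4) (5,4) (1,4) (0,4) [ray(0,-1) blocked at (2,3)]
  WB@(3,3): attacks (4,4) (5,5) (4,2) (5,1) (2,4) (2,2) [ray(1,1) blocked at (5,5); ray(-1,1) blocked at (2,4); ray(-1,-1) blocked at (2,2)]
  WQ@(3,5): attacks (3,4) (3,3) (4,5) (5,5) (2,5) (1,5) (0,5) (4,4) (5,3) (2,4) [ray(0,-1) blocked at (3,3); ray(1,0) blocked at (5,5); ray(-1,-1) blocked at (2,4)]
  WK@(5,5): attacks (5,4) (4,5) (4,4)
W attacks (4,2): yes

Answer: yes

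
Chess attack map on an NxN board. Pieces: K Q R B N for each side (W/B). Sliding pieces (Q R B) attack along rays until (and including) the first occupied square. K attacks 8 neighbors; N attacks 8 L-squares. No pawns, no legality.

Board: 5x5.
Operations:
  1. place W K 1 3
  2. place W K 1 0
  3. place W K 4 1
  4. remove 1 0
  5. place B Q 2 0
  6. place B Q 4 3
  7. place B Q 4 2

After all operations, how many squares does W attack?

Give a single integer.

Op 1: place WK@(1,3)
Op 2: place WK@(1,0)
Op 3: place WK@(4,1)
Op 4: remove (1,0)
Op 5: place BQ@(2,0)
Op 6: place BQ@(4,3)
Op 7: place BQ@(4,2)
Per-piece attacks for W:
  WK@(1,3): attacks (1,4) (1,2) (2,3) (0,3) (2,4) (2,2) (0,4) (0,2)
  WK@(4,1): attacks (4,2) (4,0) (3,1) (3,2) (3,0)
Union (13 distinct): (0,2) (0,3) (0,4) (1,2) (1,4) (2,2) (2,3) (2,4) (3,0) (3,1) (3,2) (4,0) (4,2)

Answer: 13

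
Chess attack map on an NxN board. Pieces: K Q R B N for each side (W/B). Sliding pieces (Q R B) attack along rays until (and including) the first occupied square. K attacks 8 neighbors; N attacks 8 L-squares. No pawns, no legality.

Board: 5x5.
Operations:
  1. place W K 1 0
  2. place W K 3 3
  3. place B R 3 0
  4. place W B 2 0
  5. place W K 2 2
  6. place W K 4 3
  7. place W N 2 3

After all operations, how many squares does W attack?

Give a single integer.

Answer: 19

Derivation:
Op 1: place WK@(1,0)
Op 2: place WK@(3,3)
Op 3: place BR@(3,0)
Op 4: place WB@(2,0)
Op 5: place WK@(2,2)
Op 6: place WK@(4,3)
Op 7: place WN@(2,3)
Per-piece attacks for W:
  WK@(1,0): attacks (1,1) (2,0) (0,0) (2,1) (0,1)
  WB@(2,0): attacks (3,1) (4,2) (1,1) (0,2)
  WK@(2,2): attacks (2,3) (2,1) (3,2) (1,2) (3,3) (3,1) (1,3) (1,1)
  WN@(2,3): attacks (4,4) (0,4) (3,1) (4,2) (1,1) (0,2)
  WK@(3,3): attacks (3,4) (3,2) (4,3) (2,3) (4,4) (4,2) (2,4) (2,2)
  WK@(4,3): attacks (4,4) (4,2) (3,3) (3,4) (3,2)
Union (19 distinct): (0,0) (0,1) (0,2) (0,4) (1,1) (1,2) (1,3) (2,0) (2,1) (2,2) (2,3) (2,4) (3,1) (3,2) (3,3) (3,4) (4,2) (4,3) (4,4)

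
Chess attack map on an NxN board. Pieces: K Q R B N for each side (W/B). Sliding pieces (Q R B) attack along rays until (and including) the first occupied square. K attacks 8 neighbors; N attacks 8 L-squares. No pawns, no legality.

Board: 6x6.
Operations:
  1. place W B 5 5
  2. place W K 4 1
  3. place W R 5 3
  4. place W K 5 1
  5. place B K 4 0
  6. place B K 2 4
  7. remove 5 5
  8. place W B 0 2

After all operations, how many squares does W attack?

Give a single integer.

Op 1: place WB@(5,5)
Op 2: place WK@(4,1)
Op 3: place WR@(5,3)
Op 4: place WK@(5,1)
Op 5: place BK@(4,0)
Op 6: place BK@(2,4)
Op 7: remove (5,5)
Op 8: place WB@(0,2)
Per-piece attacks for W:
  WB@(0,2): attacks (1,3) (2,4) (1,1) (2,0) [ray(1,1) blocked at (2,4)]
  WK@(4,1): attacks (4,2) (4,0) (5,1) (3,1) (5,2) (5,0) (3,2) (3,0)
  WK@(5,1): attacks (5,2) (5,0) (4,1) (4,2) (4,0)
  WR@(5,3): attacks (5,4) (5,5) (5,2) (5,1) (4,3) (3,3) (2,3) (1,3) (0,3) [ray(0,-1) blocked at (5,1)]
Union (19 distinct): (0,3) (1,1) (1,3) (2,0) (2,3) (2,4) (3,0) (3,1) (3,2) (3,3) (4,0) (4,1) (4,2) (4,3) (5,0) (5,1) (5,2) (5,4) (5,5)

Answer: 19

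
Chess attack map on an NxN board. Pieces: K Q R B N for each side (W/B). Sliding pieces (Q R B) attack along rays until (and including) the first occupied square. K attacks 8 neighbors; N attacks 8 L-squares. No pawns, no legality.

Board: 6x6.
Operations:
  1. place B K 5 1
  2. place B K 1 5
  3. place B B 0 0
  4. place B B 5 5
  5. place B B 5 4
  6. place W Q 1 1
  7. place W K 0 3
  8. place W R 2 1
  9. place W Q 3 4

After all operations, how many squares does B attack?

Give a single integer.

Op 1: place BK@(5,1)
Op 2: place BK@(1,5)
Op 3: place BB@(0,0)
Op 4: place BB@(5,5)
Op 5: place BB@(5,4)
Op 6: place WQ@(1,1)
Op 7: place WK@(0,3)
Op 8: place WR@(2,1)
Op 9: place WQ@(3,4)
Per-piece attacks for B:
  BB@(0,0): attacks (1,1) [ray(1,1) blocked at (1,1)]
  BK@(1,5): attacks (1,4) (2,5) (0,5) (2,4) (0,4)
  BK@(5,1): attacks (5,2) (5,0) (4,1) (4,2) (4,0)
  BB@(5,4): attacks (4,5) (4,3) (3,2) (2,1) [ray(-1,-1) blocked at (2,1)]
  BB@(5,5): attacks (4,4) (3,3) (2,2) (1,1) [ray(-1,-1) blocked at (1,1)]
Union (18 distinct): (0,4) (0,5) (1,1) (1,4) (2,1) (2,2) (2,4) (2,5) (3,2) (3,3) (4,0) (4,1) (4,2) (4,3) (4,4) (4,5) (5,0) (5,2)

Answer: 18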